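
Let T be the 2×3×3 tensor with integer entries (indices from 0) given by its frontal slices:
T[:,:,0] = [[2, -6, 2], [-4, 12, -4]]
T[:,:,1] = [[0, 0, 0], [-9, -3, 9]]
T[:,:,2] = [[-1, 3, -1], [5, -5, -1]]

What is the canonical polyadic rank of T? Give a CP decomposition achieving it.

rank(T) = 2

Lower bound: the mode-3 unfolding of T (rows indexed by k, columns by (i,j) = (0,0), (0,1), (0,2), (1,0), (1,1), (1,2)) is [[2, -6, 2, -4, 12, -4], [0, 0, 0, -9, -3, 9], [-1, 3, -1, 5, -5, -1]].
There the 2×2 minor on rows k ∈ {0, 1}, columns (i,j) ∈ {(0,0), (1,0)} is det [[2, -4], [0, -9]] = -18 ≠ 0, so this unfolding has rank ≥ 2; CP rank is at least every unfolding rank, so rank(T) ≥ 2. (Flattening ranks never certify an upper bound on CP rank; for that we must actually write T with 2 rank-1 terms.)
Upper bound — finding two terms. Write S_k = T[:,:,k] for the frontal slices: S₀ = [[2, -6, 2], [-4, 12, -4]], S₁ = [[0, 0, 0], [-9, -3, 9]], S₂ = [[-1, 3, -1], [5, -5, -1]].
If T = a₁ (x) b₁ (x) c₁ + a₂ (x) b₂ (x) c₂ then each S_k = c₁[k]·a₁b₁ᵀ + c₂[k]·a₂b₂ᵀ. S₀ and S₁ are linearly independent, so a₁b₁ᵀ and a₂b₂ᵀ must span the same plane of matrices: they are the rank-1 matrices of the form x·S₀ + y·S₁.
The 2×2 minor of x·S₀ + y·S₁ on rows {0,1}, columns {0,1} is −60·xy = (-60)·(y)(x), vanishing at (x:y) = (1:0) and (0:1).
M₁ = S₀ = [[2, -6, 2], [-4, 12, -4]] = 2·[1, -2][1, -3, 1]ᵀ and M₂ = S₁ = [[0, 0, 0], [-9, -3, 9]] = (-3)·[0, 1][3, 1, -3]ᵀ, so take a₁ = [1, -2], b₁ = [1, -3, 1], a₂ = [0, 1], b₂ = [3, 1, -3].
Each slice is an integer combination of E₁ = a₁b₁ᵀ and E₂ = a₂b₂ᵀ: S₀ = 2·E₁, S₁ = −3·E₂, S₂ = −E₁ + E₂; reading off coefficients, c₁ = [2, 0, -1] and c₂ = [0, -3, 1].
Hence T = [1, -2] (x) [1, -3, 1] (x) [2, 0, -1] + [0, 1] (x) [3, 1, -3] (x) [0, -3, 1], so rank(T) ≤ 2.
These bounds meet, so rank(T) = 2.
Check entry T[1,1,0] = 12: (-2)·(-3)·(2) + (1)·(1)·(0) = 12.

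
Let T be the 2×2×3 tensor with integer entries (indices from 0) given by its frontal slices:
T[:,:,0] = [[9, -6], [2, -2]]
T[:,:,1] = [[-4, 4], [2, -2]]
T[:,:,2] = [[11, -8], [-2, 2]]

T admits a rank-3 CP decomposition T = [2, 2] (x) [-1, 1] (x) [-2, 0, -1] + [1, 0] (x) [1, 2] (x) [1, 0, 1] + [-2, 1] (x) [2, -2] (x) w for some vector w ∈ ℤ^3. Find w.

Subtract the known terms from T to get the rank-1 residual R = [-2, 1] (x) [2, -2] (x) w, so R[i,j,k] = a[i]·b[j]·w[k]. Pick indices with nonzero a[0]·b[0] = (-2)·(2) = -4. Only the fibre through (0,0,·) is needed: R[0,0,:] = T[0,0,:] − Σₗ aₗ[0]bₗ[0]cₗ = [9, -4, 11] − (2)·(-1)·[-2, 0, -1] − (1)·(1)·[1, 0, 1] = [4, -4, 8]. Then w[k] = R[0,0,k] / -4 for each k, giving w = [4, -4, 8] / -4 = [-1, 1, -2].

w = [-1, 1, -2]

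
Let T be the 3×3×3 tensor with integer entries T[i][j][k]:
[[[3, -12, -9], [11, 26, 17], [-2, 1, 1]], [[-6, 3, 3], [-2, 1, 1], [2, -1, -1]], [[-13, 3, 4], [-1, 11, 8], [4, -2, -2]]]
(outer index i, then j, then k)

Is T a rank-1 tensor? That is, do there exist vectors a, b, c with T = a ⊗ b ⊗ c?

The mode-3 unfolding of T (rows indexed by k, columns by (i,j) = (0,0), (0,1), (0,2), (1,0), (1,1), (1,2), (2,0), (2,1), (2,2)) is [[3, 11, -2, -6, -2, 2, -13, -1, 4], [-12, 26, 1, 3, 1, -1, 3, 11, -2], [-9, 17, 1, 3, 1, -1, 4, 8, -2]].
There the 2×2 minor on rows k ∈ {0, 1}, columns (i,j) ∈ {(0,0), (0,1)} is det [[3, 11], [-12, 26]] = 210 ≠ 0, so this unfolding has rank ≥ 2; CP rank is at least every unfolding rank, so rank(T) ≥ 2.
In particular rank(T) ≥ 2 > 1, so T is not rank-1.

No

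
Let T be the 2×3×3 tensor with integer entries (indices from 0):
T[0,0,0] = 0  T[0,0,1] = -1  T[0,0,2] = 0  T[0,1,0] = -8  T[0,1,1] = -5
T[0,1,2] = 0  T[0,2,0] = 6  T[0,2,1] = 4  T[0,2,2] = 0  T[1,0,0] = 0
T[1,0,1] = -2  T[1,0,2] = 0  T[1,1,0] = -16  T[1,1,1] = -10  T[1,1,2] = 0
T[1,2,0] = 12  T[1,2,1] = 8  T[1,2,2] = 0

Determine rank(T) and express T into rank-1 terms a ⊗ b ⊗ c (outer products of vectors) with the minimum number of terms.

Lower bound: the mode-3 unfolding of T (rows indexed by k, columns by (i,j) = (0,0), (0,1), (0,2), (1,0), (1,1), (1,2)) is [[0, -8, 6, 0, -16, 12], [-1, -5, 4, -2, -10, 8], [0, 0, 0, 0, 0, 0]].
There the 2×2 minor on rows k ∈ {0, 1}, columns (i,j) ∈ {(0,0), (0,1)} is det [[0, -8], [-1, -5]] = -8 ≠ 0, so this unfolding has rank ≥ 2; CP rank is at least every unfolding rank, so rank(T) ≥ 2. (Unfolding ranks only ever bound the CP rank from below — rank(T) can be strictly larger than all of them — so the matching upper bound has to come from an explicit 2-term decomposition.)
Upper bound — finding two terms. Every mode-1 slice of T is a multiple of one matrix: T[i,:,:] = a[i]·M with a = (1, 2) and M = [[0, -1, 0], [-8, -5, 0], [6, 4, 0]] (rows indexed by j, columns by k). So it suffices to write M as a sum of two rank-1 matrices.
The rows of M satisfy (row 0) = −3·(row 1) − 4·(row 2), so splitting by rows, M = (-3, 1, 0)(-8, -5, 0)ᵀ + (-4, 0, 1)(6, 4, 0)ᵀ.
Hence T = (1, 2) ⊗ (-3, 1, 0) ⊗ (-8, -5, 0) + (1, 2) ⊗ (-4, 0, 1) ⊗ (6, 4, 0), so rank(T) ≤ 2.
These bounds meet, so rank(T) = 2.

rank(T) = 2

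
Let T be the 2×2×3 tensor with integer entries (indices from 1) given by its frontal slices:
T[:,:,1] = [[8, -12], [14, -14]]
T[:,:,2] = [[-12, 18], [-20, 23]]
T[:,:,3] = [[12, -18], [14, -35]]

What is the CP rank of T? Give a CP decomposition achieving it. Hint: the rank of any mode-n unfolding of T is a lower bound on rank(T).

Lower bound: the mode-2 unfolding of T (rows indexed by j, columns by (i,k) = (1,1), (1,2), (1,3), (2,1), (2,2), (2,3)) is [[8, -12, 12, 14, -20, 14], [-12, 18, -18, -14, 23, -35]].
There the 2×2 minor on rows j ∈ {1, 2}, columns (i,k) ∈ {(1,1), (2,1)} is det [[8, 14], [-12, -14]] = 56 ≠ 0, so this unfolding has rank ≥ 2; CP rank is at least every unfolding rank, so rank(T) ≥ 2. (Flattening ranks never certify an upper bound on CP rank; for that we must actually write T with 2 rank-1 terms.)
Upper bound — finding two terms. Write S_k = T[:,:,k] for the frontal slices: S₁ = [[8, -12], [14, -14]], S₂ = [[-12, 18], [-20, 23]], S₃ = [[12, -18], [14, -35]].
If T = a₁ (x) b₁ (x) c₁ + a₂ (x) b₂ (x) c₂ then each S_k = c₁[k]·a₁b₁ᵀ + c₂[k]·a₂b₂ᵀ. S₁ and S₂ are linearly independent, so a₁b₁ᵀ and a₂b₂ᵀ must span the same plane of matrices: they are the rank-1 matrices of the form x·S₁ + y·S₂.
det(x·S₁ + y·S₂) is 56·x² − 140·xy + 84·y² = 28·(2·x − 3·y)(x − y), vanishing at (x:y) = (3:2) and (1:1).
M₁ = 3·S₁ + 2·S₂ = [[0, 0], [2, 4]] = 2·[0, 1][1, 2]ᵀ and M₂ = S₁ + S₂ = [[-4, 6], [-6, 9]] = −[2, 3][2, -3]ᵀ, so take a₁ = [0, 1], b₁ = [1, 2], a₂ = [2, 3], b₂ = [2, -3].
Each slice is an integer combination of E₁ = a₁b₁ᵀ and E₂ = a₂b₂ᵀ: S₁ = 2·E₁ + 2·E₂, S₂ = −2·E₁ − 3·E₂, S₃ = −4·E₁ + 3·E₂; reading off coefficients, c₁ = [2, -2, -4] and c₂ = [2, -3, 3].
Hence T = [0, 1] (x) [1, 2] (x) [2, -2, -4] + [2, 3] (x) [2, -3] (x) [2, -3, 3], so rank(T) ≤ 2.
These bounds meet, so rank(T) = 2.
Check entry T[2,2,1] = -14: (1)·(2)·(2) + (3)·(-3)·(2) = -14.

rank(T) = 2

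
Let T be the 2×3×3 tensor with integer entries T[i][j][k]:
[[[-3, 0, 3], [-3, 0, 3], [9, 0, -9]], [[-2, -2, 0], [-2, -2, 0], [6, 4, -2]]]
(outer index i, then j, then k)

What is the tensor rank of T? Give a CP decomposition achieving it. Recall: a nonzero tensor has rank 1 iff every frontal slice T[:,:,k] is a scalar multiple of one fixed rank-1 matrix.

rank(T) = 2

Lower bound: the mode-2 unfolding of T (rows indexed by j, columns by (i,k) = (0,0), (0,1), (0,2), (1,0), (1,1), (1,2)) is [[-3, 0, 3, -2, -2, 0], [-3, 0, 3, -2, -2, 0], [9, 0, -9, 6, 4, -2]].
There the 2×2 minor on rows j ∈ {0, 2}, columns (i,k) ∈ {(0,0), (1,1)} is det [[-3, -2], [9, 4]] = 6 ≠ 0, so this unfolding has rank ≥ 2; CP rank is at least every unfolding rank, so rank(T) ≥ 2. (This is only a lower bound: in general the CP rank may exceed every unfolding rank, so we still need to exhibit 2 rank-1 terms summing to T.)
Upper bound — finding two terms. Write S_k = T[:,:,k] for the frontal slices: S₀ = [[-3, -3, 9], [-2, -2, 6]], S₁ = [[0, 0, 0], [-2, -2, 4]], S₂ = [[3, 3, -9], [0, 0, -2]].
If T = a₁ (x) b₁ (x) c₁ + a₂ (x) b₂ (x) c₂ then each S_k = c₁[k]·a₁b₁ᵀ + c₂[k]·a₂b₂ᵀ. S₀ and S₁ are linearly independent, so a₁b₁ᵀ and a₂b₂ᵀ must span the same plane of matrices: they are the rank-1 matrices of the form x·S₀ + y·S₁.
The 2×2 minor of x·S₀ + y·S₁ on rows {0,1}, columns {0,2} is 6·xy = 6·(y)(x), vanishing at (x:y) = (1:0) and (0:1).
M₁ = S₀ = [[-3, -3, 9], [-2, -2, 6]] = −[3, 2][1, 1, -3]ᵀ and M₂ = S₁ = [[0, 0, 0], [-2, -2, 4]] = (-2)·[0, 1][1, 1, -2]ᵀ, so take a₁ = [3, 2], b₁ = [1, 1, -3], a₂ = [0, 1], b₂ = [1, 1, -2].
Each slice is an integer combination of E₁ = a₁b₁ᵀ and E₂ = a₂b₂ᵀ: S₀ = −E₁, S₁ = −2·E₂, S₂ = E₁ − 2·E₂; reading off coefficients, c₁ = [-1, 0, 1] and c₂ = [0, -2, -2].
Hence T = [3, 2] (x) [1, 1, -3] (x) [-1, 0, 1] + [0, 1] (x) [1, 1, -2] (x) [0, -2, -2], so rank(T) ≤ 2.
These bounds meet, so rank(T) = 2.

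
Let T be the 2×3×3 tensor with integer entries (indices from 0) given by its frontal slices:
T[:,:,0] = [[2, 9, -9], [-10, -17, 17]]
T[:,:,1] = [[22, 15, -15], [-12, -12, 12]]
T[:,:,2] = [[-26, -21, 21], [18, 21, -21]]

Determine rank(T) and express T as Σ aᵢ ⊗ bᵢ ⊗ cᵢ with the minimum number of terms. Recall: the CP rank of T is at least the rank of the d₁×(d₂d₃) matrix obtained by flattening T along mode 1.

Lower bound: the mode-1 unfolding of T (rows indexed by i, columns by (j,k) = (0,0), (0,1), (0,2), (1,0), (1,1), (1,2), (2,0), (2,1), (2,2)) is [[2, 22, -26, 9, 15, -21, -9, -15, 21], [-10, -12, 18, -17, -12, 21, 17, 12, -21]].
There the 2×2 minor on rows i ∈ {0, 1}, columns (j,k) ∈ {(0,0), (0,1)} is det [[2, 22], [-10, -12]] = 196 ≠ 0, so this unfolding has rank ≥ 2; CP rank is at least every unfolding rank, so rank(T) ≥ 2. (This is only a lower bound: in general the CP rank may exceed every unfolding rank, so we still need to exhibit 2 rank-1 terms summing to T.)
Upper bound — finding two terms. Write S_k = T[:,:,k] for the frontal slices: S₀ = [[2, 9, -9], [-10, -17, 17]], S₁ = [[22, 15, -15], [-12, -12, 12]], S₂ = [[-26, -21, 21], [18, 21, -21]].
If T = a₁ ⊗ b₁ ⊗ c₁ + a₂ ⊗ b₂ ⊗ c₂ then each S_k = c₁[k]·a₁b₁ᵀ + c₂[k]·a₂b₂ᵀ. S₀ and S₁ are linearly independent, so a₁b₁ᵀ and a₂b₂ᵀ must span the same plane of matrices: they are the rank-1 matrices of the form x·S₀ + y·S₁.
The 2×2 minor of x·S₀ + y·S₁ on rows {0,1}, columns {0,1} is 56·x² − 140·xy − 84·y² = 28·(x − 3·y)(2·x + y), vanishing at (x:y) = (3:1) and (1:-2).
M₁ = 3·S₀ + S₁ = [[28, 42, -42], [-42, -63, 63]] = 7·[2, -3][2, 3, -3]ᵀ and M₂ = S₀ − 2·S₁ = [[-42, -21, 21], [14, 7, -7]] = (-7)·[3, -1][2, 1, -1]ᵀ, so take a₁ = [2, -3], b₁ = [2, 3, -3], a₂ = [3, -1], b₂ = [2, 1, -1].
Each slice is an integer combination of E₁ = a₁b₁ᵀ and E₂ = a₂b₂ᵀ: S₀ = 2·E₁ − E₂, S₁ = E₁ + 3·E₂, S₂ = −2·E₁ − 3·E₂; reading off coefficients, c₁ = [2, 1, -2] and c₂ = [-1, 3, -3].
Hence T = [2, -3] ⊗ [2, 3, -3] ⊗ [2, 1, -2] + [3, -1] ⊗ [2, 1, -1] ⊗ [-1, 3, -3], so rank(T) ≤ 2.
These bounds meet, so rank(T) = 2.

rank(T) = 2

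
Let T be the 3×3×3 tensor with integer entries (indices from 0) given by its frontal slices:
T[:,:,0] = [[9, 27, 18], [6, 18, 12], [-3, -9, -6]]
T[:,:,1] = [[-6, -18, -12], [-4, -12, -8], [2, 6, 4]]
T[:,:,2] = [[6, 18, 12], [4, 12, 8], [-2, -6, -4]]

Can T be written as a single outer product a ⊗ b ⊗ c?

The mode-1 fibre T[:,0,0] = [9, 6, -3] gives a = [3, 2, -1] (primitive direction); the mode-2 fibre T[0,:,0] = [9, 27, 18] gives b = [1, 3, 2]; then c[k] = T[0,0,k] / (a[0]·b[0]) = [9, -6, 6] / 3 = [3, -2, 2].
Expanding [3, 2, -1] ⊗ [1, 3, 2] ⊗ [3, -2, 2] reproduces all 27 entries of T, so T = [3, 2, -1] ⊗ [1, 3, 2] ⊗ [3, -2, 2] and rank(T) ≤ 1.
Equivalently every frontal slice T[:,:,k] is c[k] times the rank-1 matrix [3, 2, -1] ⊗ [1, 3, 2]. So T has rank 1 (it is nonzero).

Yes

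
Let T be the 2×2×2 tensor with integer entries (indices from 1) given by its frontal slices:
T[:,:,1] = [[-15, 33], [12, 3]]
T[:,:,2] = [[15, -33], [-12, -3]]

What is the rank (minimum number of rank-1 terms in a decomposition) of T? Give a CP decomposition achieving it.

rank(T) = 2

Lower bound: in the mode-1 unfolding of T (rows indexed by i, columns by (j,k)) the 2×2 minor on rows i ∈ {1, 2}, columns (j,k) ∈ {(1,1), (2,1)} is det [[-15, 33], [12, 3]] = -441 ≠ 0, so that unfolding has rank ≥ 2 and hence rank(T) ≥ 2 (CP rank is at least every unfolding rank, though it can be larger).
Upper bound: T[:,:,k] = c[k]·M for every slice, with c = [1, -1] and M = [[-15, 33], [12, 3]] (rows i, columns j).
Splitting M by its rows (i = 1, 2), M = [1, 0][-15, 33]ᵀ + [0, 1][12, 3]ᵀ.
Hence T = [1, 0] ⊗ [-15, 33] ⊗ [1, -1] + [0, 1] ⊗ [12, 3] ⊗ [1, -1], so rank(T) ≤ 2.
These bounds meet, so rank(T) = 2.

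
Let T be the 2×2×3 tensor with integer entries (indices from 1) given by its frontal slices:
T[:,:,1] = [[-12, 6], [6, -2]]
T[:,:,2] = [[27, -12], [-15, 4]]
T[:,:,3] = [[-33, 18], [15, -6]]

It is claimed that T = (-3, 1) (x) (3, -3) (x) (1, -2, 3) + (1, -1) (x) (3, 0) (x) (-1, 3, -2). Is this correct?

No

Reconstruct entry (1,2,1) from the claimed factors: Σₗ aₗ[1]bₗ[2]cₗ[1] = (-3)·(-3)·(1) + (1)·(0)·(-1) = 9, but T[1,2,1] = 6. The claim is false.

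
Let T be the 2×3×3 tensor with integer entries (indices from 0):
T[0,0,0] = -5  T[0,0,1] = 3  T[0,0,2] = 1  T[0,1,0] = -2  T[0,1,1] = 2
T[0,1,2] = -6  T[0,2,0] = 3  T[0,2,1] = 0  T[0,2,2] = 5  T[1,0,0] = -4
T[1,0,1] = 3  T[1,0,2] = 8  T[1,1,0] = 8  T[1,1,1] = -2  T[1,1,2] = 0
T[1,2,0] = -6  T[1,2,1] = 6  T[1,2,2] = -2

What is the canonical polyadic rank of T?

Lower bound: the mode-2 unfolding of T (rows indexed by j, columns by (i,k) = (0,0), (0,1), (0,2), (1,0), (1,1), (1,2)) is [[-5, 3, 1, -4, 3, 8], [-2, 2, -6, 8, -2, 0], [3, 0, 5, -6, 6, -2]].
There the 3×3 minor on rows j ∈ {0, 1, 2}, columns (i,k) ∈ {(0,0), (0,1), (0,2)} is det [[-5, 3, 1], [-2, 2, -6], [3, 0, 5]] = -80 ≠ 0, so this unfolding has rank ≥ 3; CP rank is at least every unfolding rank, so rank(T) ≥ 3. (Flattening ranks never certify an upper bound on CP rank; for that we must actually write T with 3 rank-1 terms.)
Upper bound: T is a sum of 3 rank-1 terms, T = [1, -1] ⊗ [1, 2, -2] ⊗ [-2, 1, -2] + [1, 2] ⊗ [1, -1, 0] ⊗ [-2, 0, 2] + [1, 2] ⊗ [1, 0, 1] ⊗ [-1, 2, 1] (written with every a and b primitive with positive leading entry and the scale carried by c; CP decompositions are not unique, and this one is verified by expanding entrywise), so rank(T) ≤ 3.
These bounds meet, so rank(T) = 3.

3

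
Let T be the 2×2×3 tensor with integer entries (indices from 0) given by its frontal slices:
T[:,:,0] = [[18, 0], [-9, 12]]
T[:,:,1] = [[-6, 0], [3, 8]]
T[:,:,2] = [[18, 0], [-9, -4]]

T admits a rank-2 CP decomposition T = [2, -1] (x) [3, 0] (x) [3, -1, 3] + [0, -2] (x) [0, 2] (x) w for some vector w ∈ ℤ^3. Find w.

w = [-3, -2, 1]

Subtract the known terms from T to get the rank-1 residual R = [0, -2] (x) [0, 2] (x) w, so R[i,j,k] = a[i]·b[j]·w[k]. Pick indices with nonzero a[1]·b[1] = (-2)·(2) = -4. Only the fibre through (1,1,·) is needed: R[1,1,:] = T[1,1,:] − Σₗ aₗ[1]bₗ[1]cₗ = [12, 8, -4] − (-1)·(0)·[3, -1, 3] = [12, 8, -4]. Then w[k] = R[1,1,k] / -4 for each k, giving w = [12, 8, -4] / -4 = [-3, -2, 1].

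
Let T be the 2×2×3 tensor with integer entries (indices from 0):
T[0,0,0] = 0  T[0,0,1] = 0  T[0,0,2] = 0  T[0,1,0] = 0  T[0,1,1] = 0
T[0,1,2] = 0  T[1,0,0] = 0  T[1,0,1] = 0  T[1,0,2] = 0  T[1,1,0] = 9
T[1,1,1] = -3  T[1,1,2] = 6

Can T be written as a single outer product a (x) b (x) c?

If T = a (x) b (x) c then every fibre of T is a multiple of the corresponding factor, so read the factors off the fibres through the nonzero entry T[1,1,0] = 9.
The mode-1 fibre T[:,1,0] = [0, 9] gives a = (0, 1) (primitive direction); the mode-2 fibre T[1,:,0] = [0, 9] gives b = (0, 1); then c[k] = T[1,1,k] / (a[1]·b[1]) = [9, -3, 6] / 1 = (9, -3, 6).
Expanding (0, 1) (x) (0, 1) (x) (9, -3, 6) reproduces all 12 entries of T, so T = (0, 1) (x) (0, 1) (x) (9, -3, 6) and rank(T) ≤ 1.
Equivalently every frontal slice T[:,:,k] is c[k] times the rank-1 matrix (0, 1) (x) (0, 1). So T has rank 1 (it is nonzero).

Yes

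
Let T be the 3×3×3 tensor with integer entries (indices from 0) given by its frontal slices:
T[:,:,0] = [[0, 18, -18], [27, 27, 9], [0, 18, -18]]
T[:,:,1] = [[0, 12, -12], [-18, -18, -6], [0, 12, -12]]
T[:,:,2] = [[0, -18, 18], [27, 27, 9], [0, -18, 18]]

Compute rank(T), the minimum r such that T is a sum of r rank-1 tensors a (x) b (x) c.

Lower bound: the mode-1 unfolding of T (rows indexed by i, columns by (j,k) = (0,0), (0,1), (0,2), (1,0), (1,1), (1,2), (2,0), (2,1), (2,2)) is [[0, 0, 0, 18, 12, -18, -18, -12, 18], [27, -18, 27, 27, -18, 27, 9, -6, 9], [0, 0, 0, 18, 12, -18, -18, -12, 18]].
There the 2×2 minor on rows i ∈ {0, 1}, columns (j,k) ∈ {(0,0), (1,0)} is det [[0, 18], [27, 27]] = -486 ≠ 0, so this unfolding has rank ≥ 2; CP rank is at least every unfolding rank, so rank(T) ≥ 2. (This is only a lower bound: in general the CP rank may exceed every unfolding rank, so we still need to exhibit 2 rank-1 terms summing to T.)
Upper bound — finding two terms. Write S_k = T[:,:,k] for the frontal slices: S₀ = [[0, 18, -18], [27, 27, 9], [0, 18, -18]], S₁ = [[0, 12, -12], [-18, -18, -6], [0, 12, -12]], S₂ = [[0, -18, 18], [27, 27, 9], [0, -18, 18]].
If T = a₁ (x) b₁ (x) c₁ + a₂ (x) b₂ (x) c₂ then each S_k = c₁[k]·a₁b₁ᵀ + c₂[k]·a₂b₂ᵀ. S₀ and S₁ are linearly independent, so a₁b₁ᵀ and a₂b₂ᵀ must span the same plane of matrices: they are the rank-1 matrices of the form x·S₀ + y·S₁.
The 2×2 minor of x·S₀ + y·S₁ on rows {0,1}, columns {0,1} is −486·x² + 216·y² = (-54)·(3·x − 2·y)(3·x + 2·y), vanishing at (x:y) = (2:3) and (2:-3).
M₁ = 2·S₀ + 3·S₁ = [[0, 72, -72], [0, 0, 0], [0, 72, -72]] = 72·[1, 0, 1][0, 1, -1]ᵀ and M₂ = 2·S₀ − 3·S₁ = [[0, 0, 0], [108, 108, 36], [0, 0, 0]] = 36·[0, 1, 0][3, 3, 1]ᵀ, so take a₁ = [1, 0, 1], b₁ = [0, 1, -1], a₂ = [0, 1, 0], b₂ = [3, 3, 1].
Each slice is an integer combination of E₁ = a₁b₁ᵀ and E₂ = a₂b₂ᵀ: S₀ = 18·E₁ + 9·E₂, S₁ = 12·E₁ − 6·E₂, S₂ = −18·E₁ + 9·E₂; reading off coefficients, c₁ = [18, 12, -18] and c₂ = [9, -6, 9].
Hence T = [1, 0, 1] (x) [0, 1, -1] (x) [18, 12, -18] + [0, 1, 0] (x) [3, 3, 1] (x) [9, -6, 9], so rank(T) ≤ 2.
These bounds meet, so rank(T) = 2.

2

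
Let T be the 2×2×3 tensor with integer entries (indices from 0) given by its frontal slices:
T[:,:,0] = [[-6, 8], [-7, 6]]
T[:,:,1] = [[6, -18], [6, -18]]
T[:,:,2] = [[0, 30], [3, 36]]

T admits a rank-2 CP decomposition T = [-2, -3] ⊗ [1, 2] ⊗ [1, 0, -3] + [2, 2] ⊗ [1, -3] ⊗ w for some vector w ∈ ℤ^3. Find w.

Subtract the known terms from T to get the rank-1 residual R = [2, 2] ⊗ [1, -3] ⊗ w, so R[i,j,k] = a[i]·b[j]·w[k]. Pick indices with nonzero a[0]·b[0] = (2)·(1) = 2. Only the fibre through (0,0,·) is needed: R[0,0,:] = T[0,0,:] − Σₗ aₗ[0]bₗ[0]cₗ = [-6, 6, 0] − (-2)·(1)·[1, 0, -3] = [-4, 6, -6]. Then w[k] = R[0,0,k] / 2 for each k, giving w = [-4, 6, -6] / 2 = [-2, 3, -3].

w = [-2, 3, -3]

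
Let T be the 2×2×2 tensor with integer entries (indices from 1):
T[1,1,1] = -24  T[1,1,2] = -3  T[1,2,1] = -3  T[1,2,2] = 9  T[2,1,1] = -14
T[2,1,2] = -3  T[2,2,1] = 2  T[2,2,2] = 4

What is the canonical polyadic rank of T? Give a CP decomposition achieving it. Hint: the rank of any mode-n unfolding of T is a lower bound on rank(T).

Lower bound: the mode-1 unfolding of T (rows indexed by i, columns by (j,k) = (1,1), (1,2), (2,1), (2,2)) is [[-24, -3, -3, 9], [-14, -3, 2, 4]].
There the 2×2 minor on rows i ∈ {1, 2}, columns (j,k) ∈ {(1,1), (1,2)} is det [[-24, -3], [-14, -3]] = 30 ≠ 0, so this unfolding has rank ≥ 2; CP rank is at least every unfolding rank, so rank(T) ≥ 2. (This is only a lower bound: in general the CP rank may exceed every unfolding rank, so we still need to exhibit 2 rank-1 terms summing to T.)
Upper bound — finding two terms. Write S_k = T[:,:,k] for the frontal slices: S₁ = [[-24, -3], [-14, 2]], S₂ = [[-3, 9], [-3, 4]].
If T = a₁ (x) b₁ (x) c₁ + a₂ (x) b₂ (x) c₂ then each S_k = c₁[k]·a₁b₁ᵀ + c₂[k]·a₂b₂ᵀ. S₁ and S₂ are linearly independent, so a₁b₁ᵀ and a₂b₂ᵀ must span the same plane of matrices: they are the rank-1 matrices of the form x·S₁ + y·S₂.
det(x·S₁ + y·S₂) is −90·x² + 15·xy + 15·y² = (-15)·(2·x − y)(3·x + y), vanishing at (x:y) = (1:2) and (1:-3).
M₁ = S₁ + 2·S₂ = [[-30, 15], [-20, 10]] = (-5)·(3, 2)(2, -1)ᵀ and M₂ = S₁ − 3·S₂ = [[-15, -30], [-5, -10]] = (-5)·(3, 1)(1, 2)ᵀ, so take a₁ = (3, 2), b₁ = (2, -1), a₂ = (3, 1), b₂ = (1, 2).
Each slice is an integer combination of E₁ = a₁b₁ᵀ and E₂ = a₂b₂ᵀ: S₁ = −3·E₁ − 2·E₂, S₂ = −E₁ + E₂; reading off coefficients, c₁ = (-3, -1) and c₂ = (-2, 1).
Hence T = (3, 2) (x) (2, -1) (x) (-3, -1) + (3, 1) (x) (1, 2) (x) (-2, 1), so rank(T) ≤ 2.
These bounds meet, so rank(T) = 2.

rank(T) = 2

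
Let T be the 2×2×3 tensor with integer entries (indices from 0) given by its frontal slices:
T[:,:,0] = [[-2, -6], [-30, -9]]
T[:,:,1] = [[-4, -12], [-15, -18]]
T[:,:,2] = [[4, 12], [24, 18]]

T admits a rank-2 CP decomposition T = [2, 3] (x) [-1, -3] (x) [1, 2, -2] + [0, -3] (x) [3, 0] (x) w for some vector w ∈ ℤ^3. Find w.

Subtract the known terms from T to get the rank-1 residual R = [0, -3] (x) [3, 0] (x) w, so R[i,j,k] = a[i]·b[j]·w[k]. Pick indices with nonzero a[1]·b[0] = (-3)·(3) = -9. Only the fibre through (1,0,·) is needed: R[1,0,:] = T[1,0,:] − Σₗ aₗ[1]bₗ[0]cₗ = [-30, -15, 24] − (3)·(-1)·[1, 2, -2] = [-27, -9, 18]. Then w[k] = R[1,0,k] / -9 for each k, giving w = [-27, -9, 18] / -9 = [3, 1, -2].

w = [3, 1, -2]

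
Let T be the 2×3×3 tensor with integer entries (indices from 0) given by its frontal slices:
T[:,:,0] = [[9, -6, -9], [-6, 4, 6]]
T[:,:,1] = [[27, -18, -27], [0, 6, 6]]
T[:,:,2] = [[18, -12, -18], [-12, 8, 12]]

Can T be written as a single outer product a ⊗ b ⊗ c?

The mode-3 unfolding of T (rows indexed by k, columns by (i,j) = (0,0), (0,1), (0,2), (1,0), (1,1), (1,2)) is [[9, -6, -9, -6, 4, 6], [27, -18, -27, 0, 6, 6], [18, -12, -18, -12, 8, 12]].
There the 2×2 minor on rows k ∈ {0, 1}, columns (i,j) ∈ {(0,0), (1,0)} is det [[9, -6], [27, 0]] = 162 ≠ 0, so this unfolding has rank ≥ 2; CP rank is at least every unfolding rank, so rank(T) ≥ 2.
In particular rank(T) ≥ 2 > 1, so T is not rank-1.

No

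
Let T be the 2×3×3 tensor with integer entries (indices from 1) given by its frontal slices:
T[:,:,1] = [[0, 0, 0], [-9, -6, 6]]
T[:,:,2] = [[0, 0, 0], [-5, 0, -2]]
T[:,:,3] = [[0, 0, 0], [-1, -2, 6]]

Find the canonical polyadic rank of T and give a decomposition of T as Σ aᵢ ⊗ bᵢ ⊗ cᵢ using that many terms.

rank(T) = 3

Lower bound: in the mode-3 unfolding of T (rows indexed by k, columns by (i,j)) the 3×3 minor on rows k ∈ {1, 2, 3}, columns (i,j) ∈ {(2,1), (2,2), (2,3)} is det [[-9, -6, 6], [-5, 0, -2], [-1, -2, 6]] = -96 ≠ 0, so that unfolding has rank ≥ 3 and hence rank(T) ≥ 3 (CP rank is at least every unfolding rank, though it can be larger).
Upper bound: T is a sum of 3 rank-1 terms, T = [0, 1] ⊗ [1, -2, 2] ⊗ [-1, -1, -1] + [0, 1] ⊗ [1, 1, -1] ⊗ [-8, 0, -8] + [0, 1] ⊗ [2, 1, 0] ⊗ [0, -2, 4] (one valid choice — decompositions are not unique — normalised so each a, b is primitive with positive first nonzero entry; check it by expanding all entries), so rank(T) ≤ 3.
These bounds meet, so rank(T) = 3.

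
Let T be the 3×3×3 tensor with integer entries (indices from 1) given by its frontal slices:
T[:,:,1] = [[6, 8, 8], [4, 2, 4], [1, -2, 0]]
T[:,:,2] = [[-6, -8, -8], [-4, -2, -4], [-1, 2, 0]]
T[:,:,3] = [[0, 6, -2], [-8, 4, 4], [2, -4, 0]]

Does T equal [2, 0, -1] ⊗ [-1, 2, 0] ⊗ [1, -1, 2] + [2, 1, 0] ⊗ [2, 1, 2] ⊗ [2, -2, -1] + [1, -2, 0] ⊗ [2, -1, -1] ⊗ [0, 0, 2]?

Reconstruct entry (1,1,3) from the claimed factors: Σₗ aₗ[1]bₗ[1]cₗ[3] = (2)·(-1)·(2) + (2)·(2)·(-1) + (1)·(2)·(2) = -4, but T[1,1,3] = 0. The claim is false.

No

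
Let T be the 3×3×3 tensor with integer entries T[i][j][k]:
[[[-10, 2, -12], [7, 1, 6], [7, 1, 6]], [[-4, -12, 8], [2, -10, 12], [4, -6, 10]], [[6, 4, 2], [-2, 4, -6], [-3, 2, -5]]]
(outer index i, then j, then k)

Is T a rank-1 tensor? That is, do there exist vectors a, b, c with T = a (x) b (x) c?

The mode-1 unfolding of T (rows indexed by i, columns by (j,k) = (0,0), (0,1), (0,2), (1,0), (1,1), (1,2), (2,0), (2,1), (2,2)) is [[-10, 2, -12, 7, 1, 6, 7, 1, 6], [-4, -12, 8, 2, -10, 12, 4, -6, 10], [6, 4, 2, -2, 4, -6, -3, 2, -5]].
There the 3×3 minor on rows i ∈ {0, 1, 2}, columns (j,k) ∈ {(0,0), (0,1), (1,0)} is det [[-10, 2, 7], [-4, -12, 2], [6, 4, -2]] = 240 ≠ 0, so this unfolding has rank ≥ 3; CP rank is at least every unfolding rank, so rank(T) ≥ 3.
In particular rank(T) ≥ 3 > 1, so T is not rank-1.

No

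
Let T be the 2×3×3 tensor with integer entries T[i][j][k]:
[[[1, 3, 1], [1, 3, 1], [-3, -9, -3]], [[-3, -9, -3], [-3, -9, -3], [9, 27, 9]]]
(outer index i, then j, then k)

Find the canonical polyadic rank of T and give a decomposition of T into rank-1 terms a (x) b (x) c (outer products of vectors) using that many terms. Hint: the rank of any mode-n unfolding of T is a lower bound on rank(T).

rank(T) = 1

Lower bound: T ≠ 0 (e.g. T[0,0,0] = 1), so rank(T) ≥ 1.
Upper bound: the mode-1 fibre T[:,0,0] = [1, -3] gives a = [1, -3] (primitive direction); the mode-2 fibre T[0,:,0] = [1, 1, -3] gives b = [1, 1, -3]; then c[k] = T[0,0,k] / (a[0]·b[0]) = [1, 3, 1] / 1 = [1, 3, 1].
Expanding [1, -3] (x) [1, 1, -3] (x) [1, 3, 1] reproduces all 18 entries of T, so T = [1, -3] (x) [1, 1, -3] (x) [1, 3, 1] and rank(T) ≤ 1.
These bounds meet, so rank(T) = 1.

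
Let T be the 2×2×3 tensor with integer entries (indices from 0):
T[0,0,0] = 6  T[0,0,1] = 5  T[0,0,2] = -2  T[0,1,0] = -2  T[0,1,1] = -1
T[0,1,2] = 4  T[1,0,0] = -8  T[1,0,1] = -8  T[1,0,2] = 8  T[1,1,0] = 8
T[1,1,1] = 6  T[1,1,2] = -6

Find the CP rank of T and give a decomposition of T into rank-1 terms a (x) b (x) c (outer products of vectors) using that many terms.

rank(T) = 3

Lower bound: the mode-3 unfolding of T (rows indexed by k, columns by (i,j) = (0,0), (0,1), (1,0), (1,1)) is [[6, -2, -8, 8], [5, -1, -8, 6], [-2, 4, 8, -6]].
There the 3×3 minor on rows k ∈ {0, 1, 2}, columns (i,j) ∈ {(0,0), (0,1), (1,0)} is det [[6, -2, -8], [5, -1, -8], [-2, 4, 8]] = 48 ≠ 0, so this unfolding has rank ≥ 3; CP rank is at least every unfolding rank, so rank(T) ≥ 3. (This is only a lower bound: in general the CP rank may exceed every unfolding rank, so we still need to exhibit 3 rank-1 terms summing to T.)
Upper bound: T is a sum of 3 rank-1 terms, T = [1, -2] (x) [1, -1] (x) [4, 4, -4] + [1, -1] (x) [0, 1] (x) [0, 2, -2] + [1, 0] (x) [1, 1] (x) [2, 1, 2] (written with every a and b primitive with positive leading entry and the scale carried by c; CP decompositions are not unique, and this one is verified by expanding entrywise), so rank(T) ≤ 3.
These bounds meet, so rank(T) = 3.
Check entry T[0,0,1] = 5: (1)·(1)·(4) + (1)·(0)·(2) + (1)·(1)·(1) = 5.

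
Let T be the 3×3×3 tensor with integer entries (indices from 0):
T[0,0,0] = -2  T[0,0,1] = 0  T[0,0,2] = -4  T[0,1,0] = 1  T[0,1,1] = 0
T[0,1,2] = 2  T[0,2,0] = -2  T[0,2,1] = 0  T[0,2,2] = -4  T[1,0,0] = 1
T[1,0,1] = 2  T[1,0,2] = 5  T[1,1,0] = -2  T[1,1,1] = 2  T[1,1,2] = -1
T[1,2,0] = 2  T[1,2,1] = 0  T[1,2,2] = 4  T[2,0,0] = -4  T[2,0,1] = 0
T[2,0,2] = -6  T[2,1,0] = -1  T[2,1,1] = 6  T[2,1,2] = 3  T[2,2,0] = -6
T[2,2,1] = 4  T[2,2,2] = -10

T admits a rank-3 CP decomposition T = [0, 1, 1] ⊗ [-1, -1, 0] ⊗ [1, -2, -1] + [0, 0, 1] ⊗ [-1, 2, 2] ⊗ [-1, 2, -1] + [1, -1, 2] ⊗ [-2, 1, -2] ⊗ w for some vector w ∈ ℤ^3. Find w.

w = [1, 0, 2]

Subtract the known terms from T to get the rank-1 residual R = [1, -1, 2] ⊗ [-2, 1, -2] ⊗ w, so R[i,j,k] = a[i]·b[j]·w[k]. Pick indices with nonzero a[0]·b[0] = (1)·(-2) = -2. Only the fibre through (0,0,·) is needed: R[0,0,:] = T[0,0,:] − Σₗ aₗ[0]bₗ[0]cₗ = [-2, 0, -4] − (0)·(-1)·[1, -2, -1] − (0)·(-1)·[-1, 2, -1] = [-2, 0, -4]. Then w[k] = R[0,0,k] / -2 for each k, giving w = [-2, 0, -4] / -2 = [1, 0, 2].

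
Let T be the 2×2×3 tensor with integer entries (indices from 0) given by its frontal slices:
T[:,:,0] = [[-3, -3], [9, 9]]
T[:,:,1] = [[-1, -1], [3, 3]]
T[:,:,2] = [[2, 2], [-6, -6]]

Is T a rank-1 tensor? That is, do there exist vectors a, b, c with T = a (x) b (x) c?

Yes

The mode-1 fibre T[:,0,0] = [-3, 9] gives a = [1, -3] (primitive direction); the mode-2 fibre T[0,:,0] = [-3, -3] gives b = [1, 1]; then c[k] = T[0,0,k] / (a[0]·b[0]) = [-3, -1, 2] / 1 = [-3, -1, 2].
Expanding [1, -3] (x) [1, 1] (x) [-3, -1, 2] reproduces all 12 entries of T, so T = [1, -3] (x) [1, 1] (x) [-3, -1, 2] and rank(T) ≤ 1.
Equivalently every frontal slice T[:,:,k] is c[k] times the rank-1 matrix [1, -3] (x) [1, 1]. So T has rank 1 (it is nonzero).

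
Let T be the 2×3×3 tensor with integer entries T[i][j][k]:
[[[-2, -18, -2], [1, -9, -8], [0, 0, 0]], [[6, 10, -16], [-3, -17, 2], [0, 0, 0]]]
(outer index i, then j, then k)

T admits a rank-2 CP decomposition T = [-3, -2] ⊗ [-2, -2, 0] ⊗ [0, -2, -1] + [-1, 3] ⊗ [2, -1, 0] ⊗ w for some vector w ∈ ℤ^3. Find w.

Subtract the known terms from T to get the rank-1 residual R = [-1, 3] ⊗ [2, -1, 0] ⊗ w, so R[i,j,k] = a[i]·b[j]·w[k]. Pick indices with nonzero a[0]·b[0] = (-1)·(2) = -2. Only the fibre through (0,0,·) is needed: R[0,0,:] = T[0,0,:] − Σₗ aₗ[0]bₗ[0]cₗ = [-2, -18, -2] − (-3)·(-2)·[0, -2, -1] = [-2, -6, 4]. Then w[k] = R[0,0,k] / -2 for each k, giving w = [-2, -6, 4] / -2 = [1, 3, -2].

w = [1, 3, -2]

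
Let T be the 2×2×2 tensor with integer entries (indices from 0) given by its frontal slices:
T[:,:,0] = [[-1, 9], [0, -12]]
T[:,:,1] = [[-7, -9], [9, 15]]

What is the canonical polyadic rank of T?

Lower bound: the mode-2 unfolding of T (rows indexed by j, columns by (i,k) = (0,0), (0,1), (1,0), (1,1)) is [[-1, -7, 0, 9], [9, -9, -12, 15]].
There the 2×2 minor on rows j ∈ {0, 1}, columns (i,k) ∈ {(0,0), (0,1)} is det [[-1, -7], [9, -9]] = 72 ≠ 0, so this unfolding has rank ≥ 2; CP rank is at least every unfolding rank, so rank(T) ≥ 2. (Unfolding ranks only ever bound the CP rank from below — rank(T) can be strictly larger than all of them — so the matching upper bound has to come from an explicit 2-term decomposition.)
Upper bound — finding two terms. Write S_k = T[:,:,k] for the frontal slices: S₀ = [[-1, 9], [0, -12]], S₁ = [[-7, -9], [9, 15]].
If T = a₁ ⊗ b₁ ⊗ c₁ + a₂ ⊗ b₂ ⊗ c₂ then each S_k = c₁[k]·a₁b₁ᵀ + c₂[k]·a₂b₂ᵀ. S₀ and S₁ are linearly independent, so a₁b₁ᵀ and a₂b₂ᵀ must span the same plane of matrices: they are the rank-1 matrices of the form x·S₀ + y·S₁.
det(x·S₀ + y·S₁) is 12·x² − 12·xy − 24·y² = 12·(x − 2·y)(x + y), vanishing at (x:y) = (2:1) and (1:-1).
M₁ = 2·S₀ + S₁ = [[-9, 9], [9, -9]] = (-9)·(1, -1)(1, -1)ᵀ and M₂ = S₀ − S₁ = [[6, 18], [-9, -27]] = 3·(2, -3)(1, 3)ᵀ, so take a₁ = (1, -1), b₁ = (1, -1), a₂ = (2, -3), b₂ = (1, 3).
Each slice is an integer combination of E₁ = a₁b₁ᵀ and E₂ = a₂b₂ᵀ: S₀ = −3·E₁ + E₂, S₁ = −3·E₁ − 2·E₂; reading off coefficients, c₁ = (-3, -3) and c₂ = (1, -2).
Hence T = (1, -1) ⊗ (1, -1) ⊗ (-3, -3) + (2, -3) ⊗ (1, 3) ⊗ (1, -2), so rank(T) ≤ 2.
These bounds meet, so rank(T) = 2.

2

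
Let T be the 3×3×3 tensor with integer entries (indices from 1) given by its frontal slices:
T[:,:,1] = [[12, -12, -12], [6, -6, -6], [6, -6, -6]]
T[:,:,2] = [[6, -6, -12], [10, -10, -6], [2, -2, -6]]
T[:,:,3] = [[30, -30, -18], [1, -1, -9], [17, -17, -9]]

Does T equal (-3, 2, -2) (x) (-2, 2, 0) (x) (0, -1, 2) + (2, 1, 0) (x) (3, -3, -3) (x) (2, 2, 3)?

No

Reconstruct entry (3,1,1) from the claimed factors: Σₗ aₗ[3]bₗ[1]cₗ[1] = (-2)·(-2)·(0) + (0)·(3)·(2) = 0, but T[3,1,1] = 6. The claim is false.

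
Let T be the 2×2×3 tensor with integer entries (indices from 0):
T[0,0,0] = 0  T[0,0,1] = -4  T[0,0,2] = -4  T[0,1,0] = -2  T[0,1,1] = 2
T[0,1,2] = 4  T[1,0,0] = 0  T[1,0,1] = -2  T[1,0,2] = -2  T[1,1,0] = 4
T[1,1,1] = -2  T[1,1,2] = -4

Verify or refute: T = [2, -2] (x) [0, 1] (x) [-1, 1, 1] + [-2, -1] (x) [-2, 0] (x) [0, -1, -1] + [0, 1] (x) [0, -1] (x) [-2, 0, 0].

No

Reconstruct entry (0,1,2) from the claimed factors: Σₗ aₗ[0]bₗ[1]cₗ[2] = (2)·(1)·(1) + (-2)·(0)·(-1) + (0)·(-1)·(0) = 2, but T[0,1,2] = 4. The claim is false.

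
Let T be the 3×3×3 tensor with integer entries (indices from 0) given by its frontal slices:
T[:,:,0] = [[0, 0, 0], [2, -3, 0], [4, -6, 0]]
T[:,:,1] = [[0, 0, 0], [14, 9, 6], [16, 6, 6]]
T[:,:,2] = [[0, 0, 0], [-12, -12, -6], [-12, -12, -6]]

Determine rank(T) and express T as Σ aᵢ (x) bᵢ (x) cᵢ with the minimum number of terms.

rank(T) = 2

Lower bound: the mode-2 unfolding of T (rows indexed by j, columns by (i,k) = (0,0), (0,1), (0,2), (1,0), (1,1), (1,2), (2,0), (2,1), (2,2)) is [[0, 0, 0, 2, 14, -12, 4, 16, -12], [0, 0, 0, -3, 9, -12, -6, 6, -12], [0, 0, 0, 0, 6, -6, 0, 6, -6]].
There the 2×2 minor on rows j ∈ {0, 1}, columns (i,k) ∈ {(1,0), (1,1)} is det [[2, 14], [-3, 9]] = 60 ≠ 0, so this unfolding has rank ≥ 2; CP rank is at least every unfolding rank, so rank(T) ≥ 2. (Flattening ranks never certify an upper bound on CP rank; for that we must actually write T with 2 rank-1 terms.)
Upper bound — finding two terms. Write S_k = T[:,:,k] for the frontal slices: S₀ = [[0, 0, 0], [2, -3, 0], [4, -6, 0]], S₁ = [[0, 0, 0], [14, 9, 6], [16, 6, 6]], S₂ = [[0, 0, 0], [-12, -12, -6], [-12, -12, -6]].
If T = a₁ (x) b₁ (x) c₁ + a₂ (x) b₂ (x) c₂ then each S_k = c₁[k]·a₁b₁ᵀ + c₂[k]·a₂b₂ᵀ. S₀ and S₁ are linearly independent, so a₁b₁ᵀ and a₂b₂ᵀ must span the same plane of matrices: they are the rank-1 matrices of the form x·S₀ + y·S₁.
The 2×2 minor of x·S₀ + y·S₁ on rows {1,2}, columns {0,1} is −60·xy − 60·y² = (-60)·(y)(x + y), vanishing at (x:y) = (1:0) and (1:-1).
M₁ = S₀ = [[0, 0, 0], [2, -3, 0], [4, -6, 0]] = [0, 1, 2][2, -3, 0]ᵀ and M₂ = S₀ − S₁ = [[0, 0, 0], [-12, -12, -6], [-12, -12, -6]] = (-6)·[0, 1, 1][2, 2, 1]ᵀ, so take a₁ = [0, 1, 2], b₁ = [2, -3, 0], a₂ = [0, 1, 1], b₂ = [2, 2, 1].
Each slice is an integer combination of E₁ = a₁b₁ᵀ and E₂ = a₂b₂ᵀ: S₀ = E₁, S₁ = E₁ + 6·E₂, S₂ = −6·E₂; reading off coefficients, c₁ = [1, 1, 0] and c₂ = [0, 6, -6].
Hence T = [0, 1, 2] (x) [2, -3, 0] (x) [1, 1, 0] + [0, 1, 1] (x) [2, 2, 1] (x) [0, 6, -6], so rank(T) ≤ 2.
These bounds meet, so rank(T) = 2.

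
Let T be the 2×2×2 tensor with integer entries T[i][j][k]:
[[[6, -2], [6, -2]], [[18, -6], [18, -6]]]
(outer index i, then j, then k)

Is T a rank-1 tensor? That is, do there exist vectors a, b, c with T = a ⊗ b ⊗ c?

Yes

If T = a ⊗ b ⊗ c then every fibre of T is a multiple of the corresponding factor, so read the factors off the fibres through the nonzero entry T[0,0,0] = 6.
The mode-1 fibre T[:,0,0] = [6, 18] gives a = [1, 3] (primitive direction); the mode-2 fibre T[0,:,0] = [6, 6] gives b = [1, 1]; then c[k] = T[0,0,k] / (a[0]·b[0]) = [6, -2] / 1 = [6, -2].
Expanding [1, 3] ⊗ [1, 1] ⊗ [6, -2] reproduces all 8 entries of T, so T = [1, 3] ⊗ [1, 1] ⊗ [6, -2] and rank(T) ≤ 1.
Equivalently every frontal slice T[:,:,k] is c[k] times the rank-1 matrix [1, 3] ⊗ [1, 1]. So T has rank 1 (it is nonzero).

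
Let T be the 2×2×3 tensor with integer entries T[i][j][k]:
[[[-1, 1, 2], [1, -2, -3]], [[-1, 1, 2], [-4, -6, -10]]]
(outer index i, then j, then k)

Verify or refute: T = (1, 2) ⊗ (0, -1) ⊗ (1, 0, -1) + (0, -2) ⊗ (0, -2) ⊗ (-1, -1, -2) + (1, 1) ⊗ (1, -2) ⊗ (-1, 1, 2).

Yes

Reconstruct entrywise from the claimed factors. For example, T[1,1,1] = -6 and Σₗ aₗ[1]bₗ[1]cₗ[1] = (2)·(-1)·(0) + (-2)·(-2)·(-1) + (1)·(-2)·(1) = -6; checking all 12 entries, every one matches. The claim holds.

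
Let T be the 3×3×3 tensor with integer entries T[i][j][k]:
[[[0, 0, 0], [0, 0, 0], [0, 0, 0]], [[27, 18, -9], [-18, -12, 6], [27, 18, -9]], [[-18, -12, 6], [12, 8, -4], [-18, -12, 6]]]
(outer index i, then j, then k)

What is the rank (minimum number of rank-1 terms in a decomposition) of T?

Lower bound: T ≠ 0 (e.g. T[1,0,0] = 27), so rank(T) ≥ 1.
Upper bound: if T = a ⊗ b ⊗ c then every fibre of T is a multiple of the corresponding factor, so read the factors off the fibres through the nonzero entry T[1,0,0] = 27.
The mode-1 fibre T[:,0,0] = [0, 27, -18] gives a = [0, 3, -2] (primitive direction); the mode-2 fibre T[1,:,0] = [27, -18, 27] gives b = [3, -2, 3]; then c[k] = T[1,0,k] / (a[1]·b[0]) = [27, 18, -9] / 9 = [3, 2, -1].
Expanding [0, 3, -2] ⊗ [3, -2, 3] ⊗ [3, 2, -1] reproduces all 27 entries of T, so T = [0, 3, -2] ⊗ [3, -2, 3] ⊗ [3, 2, -1] and rank(T) ≤ 1.
These bounds meet, so rank(T) = 1.

1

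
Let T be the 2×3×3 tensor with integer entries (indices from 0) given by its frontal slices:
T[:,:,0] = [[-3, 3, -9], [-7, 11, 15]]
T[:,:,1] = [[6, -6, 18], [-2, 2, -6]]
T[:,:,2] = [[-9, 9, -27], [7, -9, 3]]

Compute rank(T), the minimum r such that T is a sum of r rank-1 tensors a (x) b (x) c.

2

Lower bound: the mode-1 unfolding of T (rows indexed by i, columns by (j,k) = (0,0), (0,1), (0,2), (1,0), (1,1), (1,2), (2,0), (2,1), (2,2)) is [[-3, 6, -9, 3, -6, 9, -9, 18, -27], [-7, -2, 7, 11, 2, -9, 15, -6, 3]].
There the 2×2 minor on rows i ∈ {0, 1}, columns (j,k) ∈ {(0,0), (0,1)} is det [[-3, 6], [-7, -2]] = 48 ≠ 0, so this unfolding has rank ≥ 2; CP rank is at least every unfolding rank, so rank(T) ≥ 2. (This is only a lower bound: in general the CP rank may exceed every unfolding rank, so we still need to exhibit 2 rank-1 terms summing to T.)
Upper bound — finding two terms. Write S_k = T[:,:,k] for the frontal slices: S₀ = [[-3, 3, -9], [-7, 11, 15]], S₁ = [[6, -6, 18], [-2, 2, -6]], S₂ = [[-9, 9, -27], [7, -9, 3]].
If T = a₁ (x) b₁ (x) c₁ + a₂ (x) b₂ (x) c₂ then each S_k = c₁[k]·a₁b₁ᵀ + c₂[k]·a₂b₂ᵀ. S₀ and S₁ are linearly independent, so a₁b₁ᵀ and a₂b₂ᵀ must span the same plane of matrices: they are the rank-1 matrices of the form x·S₀ + y·S₁.
The 2×2 minor of x·S₀ + y·S₁ on rows {0,1}, columns {0,1} is −12·x² + 24·xy = (-12)·(x − 2·y)(x), vanishing at (x:y) = (2:1) and (0:1).
M₁ = 2·S₀ + S₁ = [[0, 0, 0], [-16, 24, 24]] = (-8)·[0, 1][2, -3, -3]ᵀ and M₂ = S₁ = [[6, -6, 18], [-2, 2, -6]] = 2·[3, -1][1, -1, 3]ᵀ, so take a₁ = [0, 1], b₁ = [2, -3, -3], a₂ = [3, -1], b₂ = [1, -1, 3].
Each slice is an integer combination of E₁ = a₁b₁ᵀ and E₂ = a₂b₂ᵀ: S₀ = −4·E₁ − E₂, S₁ = 2·E₂, S₂ = 2·E₁ − 3·E₂; reading off coefficients, c₁ = [-4, 0, 2] and c₂ = [-1, 2, -3].
Hence T = [0, 1] (x) [2, -3, -3] (x) [-4, 0, 2] + [3, -1] (x) [1, -1, 3] (x) [-1, 2, -3], so rank(T) ≤ 2.
These bounds meet, so rank(T) = 2.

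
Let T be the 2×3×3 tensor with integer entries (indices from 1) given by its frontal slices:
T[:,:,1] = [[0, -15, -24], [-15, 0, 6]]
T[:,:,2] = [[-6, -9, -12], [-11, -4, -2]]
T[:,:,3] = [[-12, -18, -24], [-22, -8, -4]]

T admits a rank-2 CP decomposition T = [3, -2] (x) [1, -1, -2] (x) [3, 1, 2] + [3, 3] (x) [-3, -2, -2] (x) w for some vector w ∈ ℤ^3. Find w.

w = [1, 1, 2]

Subtract the known terms from T to get the rank-1 residual R = [3, 3] (x) [-3, -2, -2] (x) w, so R[i,j,k] = a[i]·b[j]·w[k]. Pick indices with nonzero a[1]·b[1] = (3)·(-3) = -9. Only the fibre through (1,1,·) is needed: R[1,1,:] = T[1,1,:] − Σₗ aₗ[1]bₗ[1]cₗ = [0, -6, -12] − (3)·(1)·[3, 1, 2] = [-9, -9, -18]. Then w[k] = R[1,1,k] / -9 for each k, giving w = [-9, -9, -18] / -9 = [1, 1, 2].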